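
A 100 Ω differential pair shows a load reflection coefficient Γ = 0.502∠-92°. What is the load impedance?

Z_L = Z_0·(1 + Γ)/(1 − Γ) = 100·(0.982 − j0.502)/(1.02 + j0.502)

Z_L ≈ 58.1 − j78 Ω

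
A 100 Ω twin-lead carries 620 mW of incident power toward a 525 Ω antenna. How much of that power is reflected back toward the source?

Γ = (525 − 100)/(525 + 100) = 0.68
|Γ|² = 0.462
P_refl = |Γ|²·P_inc = 287 mW, P_del = (1 − |Γ|²)·P_inc = 333 mW

P_reflected ≈ 287 mW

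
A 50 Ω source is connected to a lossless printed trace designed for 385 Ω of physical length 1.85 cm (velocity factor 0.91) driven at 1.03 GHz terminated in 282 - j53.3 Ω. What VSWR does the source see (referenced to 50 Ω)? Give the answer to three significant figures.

λ = v/f = 0.91·c / 1.03 GHz = 0.265 m
βl = 2π·l/λ = 2π × 0.0698 = 25.1°
tan(βl) = 0.469
Z_in = Z_0·(Z_L + jZ_0·tanβl)/(Z_0 + jZ_L·tanβl) = 275 + j30.9 Ω
Γ_s = (Z_in − Z_s)/(Z_in + Z_s) = (225 + j30.9)/(325 + j30.9), |Γ_s| = 0.695
VSWR = (1 + |Γ_s|)/(1 − |Γ_s|)

VSWR ≈ 5.57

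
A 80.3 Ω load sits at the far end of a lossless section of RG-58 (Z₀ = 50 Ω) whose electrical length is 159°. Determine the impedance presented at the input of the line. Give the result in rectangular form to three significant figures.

Z_in ≈ 66.8 + j22 Ω

tan(βl) = tan(159°) = -0.384
Z_in = Z_0·(Z_L + jZ_0·tanβl)/(Z_0 + jZ_L·tanβl)
     = 50·(80.3 − j19.2)/(50 − j30.8)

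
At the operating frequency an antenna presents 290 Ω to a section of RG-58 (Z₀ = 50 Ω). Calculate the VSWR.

For a purely resistive load, VSWR = R_L/Z_0 or Z_0/R_L (whichever > 1) = 290/50

VSWR ≈ 5.8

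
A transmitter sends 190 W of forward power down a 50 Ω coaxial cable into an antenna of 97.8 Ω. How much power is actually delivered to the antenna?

Γ = (97.8 − 50)/(97.8 + 50) = 0.323
|Γ|² = 0.105
P_refl = |Γ|²·P_inc = 19.9 W, P_del = (1 − |Γ|²)·P_inc = 170 W

P_delivered ≈ 170 W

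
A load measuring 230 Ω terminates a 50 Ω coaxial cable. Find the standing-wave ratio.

VSWR ≈ 4.6

Γ = (230 − 50)/(230 + 50) = 0.643
VSWR = (1 + 0.643)/(1 − 0.643)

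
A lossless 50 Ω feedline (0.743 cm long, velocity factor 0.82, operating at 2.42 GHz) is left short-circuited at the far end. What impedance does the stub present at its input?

λ = v/f = 0.82·c / 2.42 GHz = 0.102 m
βl = 2π·l/λ = 2π × 0.0731 = 26.3°
tan(βl) = 0.495
For a short-circuited stub, Z_in = jZ_0·tan(βl)

Z_in ≈ +j24.7 Ω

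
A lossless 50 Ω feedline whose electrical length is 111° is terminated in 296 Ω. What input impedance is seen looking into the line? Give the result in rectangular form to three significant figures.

tan(βl) = tan(111°) = -2.61
Z_in = Z_0·(Z_L + jZ_0·tanβl)/(Z_0 + jZ_L·tanβl)
     = 50·(296 − j130)/(50 − j771)

Z_in ≈ 9.65 + j18.6 Ω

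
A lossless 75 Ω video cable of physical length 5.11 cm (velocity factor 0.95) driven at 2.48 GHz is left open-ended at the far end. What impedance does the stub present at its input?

Z_in ≈ +j207 Ω

λ = v/f = 0.95·c / 2.48 GHz = 0.115 m
βl = 2π·l/λ = 2π × 0.445 = 160°
tan(βl) = -0.362
For an open-ended stub, Z_in = −jZ_0·cot(βl) = −jZ_0/tan(βl)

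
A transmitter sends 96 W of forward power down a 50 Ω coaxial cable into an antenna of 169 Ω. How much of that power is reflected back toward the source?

Γ = (169 − 50)/(169 + 50) = 0.543
|Γ|² = 0.295
P_refl = |Γ|²·P_inc = 28.3 W, P_del = (1 − |Γ|²)·P_inc = 67.7 W

P_reflected ≈ 28.3 W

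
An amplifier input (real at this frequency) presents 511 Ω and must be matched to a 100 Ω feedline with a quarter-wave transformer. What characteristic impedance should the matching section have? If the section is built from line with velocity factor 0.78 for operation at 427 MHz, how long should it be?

Z_qwt ≈ 226 Ω; length ≈ 13.7 cm

Z_qwt = √(Z_0·R_L) = √(100 × 511) = √51100
λ = 0.78·c/f = 0.548 m, so l = λ/4 = 0.137 m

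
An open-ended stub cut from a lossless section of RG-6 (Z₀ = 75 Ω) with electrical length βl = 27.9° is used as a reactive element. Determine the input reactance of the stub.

X_in ≈ -142 Ω (capacitive)

tan(βl) = 0.529
For an open-ended stub, Z_in = −jZ_0·cot(βl) = −jZ_0/tan(βl)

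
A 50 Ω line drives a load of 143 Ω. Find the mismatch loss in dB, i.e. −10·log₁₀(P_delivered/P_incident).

mismatch loss ≈ 1.15 dB

Γ = (143 − 50)/(143 + 50) = 0.482
|Γ|² = 0.232, so P_del/P_inc = 1 − |Γ|² = 0.768
ML = −10·log₁₀(1 − |Γ|²)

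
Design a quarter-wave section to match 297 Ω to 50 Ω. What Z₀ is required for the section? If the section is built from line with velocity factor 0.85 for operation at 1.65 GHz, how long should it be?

Z_qwt ≈ 122 Ω; length ≈ 3.86 cm

Z_qwt = √(Z_0·R_L) = √(50 × 297) = √14850
λ = 0.85·c/f = 0.155 m, so l = λ/4 = 0.0386 m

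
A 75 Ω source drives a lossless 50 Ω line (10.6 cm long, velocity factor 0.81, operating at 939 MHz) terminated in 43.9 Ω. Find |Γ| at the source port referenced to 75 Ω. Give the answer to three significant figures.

|Γ| ≈ 0.234

λ = v/f = 0.81·c / 939 MHz = 0.259 m
βl = 2π·l/λ = 2π × 0.41 = 147°
tan(βl) = -0.638
Z_in = Z_0·(Z_L + jZ_0·tanβl)/(Z_0 + jZ_L·tanβl) = 47 − j5.56 Ω
Γ_s = (Z_in − Z_s)/(Z_in + Z_s) = (-28 − j5.56)/(122 − j5.56), |Γ_s| = 0.234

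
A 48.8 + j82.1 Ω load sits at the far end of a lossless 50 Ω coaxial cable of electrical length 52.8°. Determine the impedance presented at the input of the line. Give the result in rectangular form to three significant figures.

Z_in ≈ 44.4 − j78.1 Ω

tan(βl) = tan(52.8°) = 1.32
Z_in = Z_0·(Z_L + jZ_0·tanβl)/(Z_0 + jZ_L·tanβl)
     = 50·(48.8 + j148)/(-58.2 + j64.3)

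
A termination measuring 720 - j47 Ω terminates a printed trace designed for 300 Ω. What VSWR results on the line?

VSWR ≈ 2.41

Γ = (Z_L − Z_0)/(Z_L + Z_0) = (420 − j47)/(1020 − j47)
|Γ| = 423/1020 = 0.414
VSWR = (1 + |Γ|)/(1 − |Γ|) = 1.41/0.586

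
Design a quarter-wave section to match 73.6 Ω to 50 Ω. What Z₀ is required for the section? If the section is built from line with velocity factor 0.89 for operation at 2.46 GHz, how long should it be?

Z_qwt ≈ 60.7 Ω; length ≈ 2.71 cm

Z_qwt = √(Z_0·R_L) = √(50 × 73.6) = √3680
λ = 0.89·c/f = 0.109 m, so l = λ/4 = 0.0271 m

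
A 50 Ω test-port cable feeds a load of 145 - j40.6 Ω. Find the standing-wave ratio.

Γ = (Z_L − Z_0)/(Z_L + Z_0) = (95 − j40.6)/(195 − j40.6)
|Γ| = 103/199 = 0.519
VSWR = (1 + |Γ|)/(1 − |Γ|) = 1.52/0.481

VSWR ≈ 3.16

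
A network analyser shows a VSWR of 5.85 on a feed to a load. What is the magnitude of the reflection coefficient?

|Γ| = (S − 1)/(S + 1) = (5.85 − 1)/(5.85 + 1) = 4.85/6.85

|Γ| ≈ 0.708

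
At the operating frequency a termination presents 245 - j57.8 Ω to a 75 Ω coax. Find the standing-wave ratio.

VSWR ≈ 3.47

Γ = (Z_L − Z_0)/(Z_L + Z_0) = (170 − j57.8)/(320 − j57.8)
|Γ| = 180/325 = 0.552
VSWR = (1 + |Γ|)/(1 − |Γ|) = 1.55/0.448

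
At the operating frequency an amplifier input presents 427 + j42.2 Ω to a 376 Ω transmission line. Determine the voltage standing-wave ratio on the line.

Γ = (Z_L − Z_0)/(Z_L + Z_0) = (51 + j42.2)/(803 + j42.2)
|Γ| = 66.2/804 = 0.0823
VSWR = (1 + |Γ|)/(1 − |Γ|) = 1.08/0.918

VSWR ≈ 1.18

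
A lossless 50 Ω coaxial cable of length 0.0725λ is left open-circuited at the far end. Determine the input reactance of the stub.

X_in ≈ -102 Ω (capacitive)

βl = 2π × 0.0725 = 26.1°
tan(βl) = 0.49
For an open-circuited stub, Z_in = −jZ_0·cot(βl) = −jZ_0/tan(βl)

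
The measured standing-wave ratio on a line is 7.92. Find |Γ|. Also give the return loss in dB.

|Γ| = (S − 1)/(S + 1) = (7.92 − 1)/(7.92 + 1) = 6.92/8.92
RL = −20·log₁₀|Γ| = −20·log₁₀(0.776)

|Γ| ≈ 0.776; return loss ≈ 2.21 dB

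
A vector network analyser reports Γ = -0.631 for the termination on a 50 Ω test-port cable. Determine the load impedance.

Z_L ≈ 11.3 Ω

Z_L = Z_0·(1 + Γ)/(1 − Γ) = 50·(0.369)/(1.63)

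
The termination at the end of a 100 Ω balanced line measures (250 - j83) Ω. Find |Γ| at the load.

|Γ| ≈ 0.477

Γ = (Z_L − Z_0)/(Z_L + Z_0) = (150 − j83)/(350 − j83)
|Γ| = 171/360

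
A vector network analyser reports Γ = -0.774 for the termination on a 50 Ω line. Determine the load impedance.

Z_L = Z_0·(1 + Γ)/(1 − Γ) = 50·(0.226)/(1.77)

Z_L ≈ 6.37 Ω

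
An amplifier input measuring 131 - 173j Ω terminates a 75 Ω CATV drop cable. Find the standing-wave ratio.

VSWR ≈ 5.17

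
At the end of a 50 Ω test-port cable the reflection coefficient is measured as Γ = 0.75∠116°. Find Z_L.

Z_L ≈ 9.85 + j30.4 Ω

Z_L = Z_0·(1 + Γ)/(1 − Γ) = 50·(0.671 + j0.674)/(1.33 − j0.674)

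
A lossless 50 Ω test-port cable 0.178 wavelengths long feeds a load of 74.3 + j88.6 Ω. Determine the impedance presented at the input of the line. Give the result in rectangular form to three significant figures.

βl = 2π × 0.178 = 64.1°
tan(βl) = tan(64.1°) = 2.06
Z_in = Z_0·(Z_L + jZ_0·tanβl)/(Z_0 + jZ_L·tanβl)
     = 50·(74.3 + j191)/(-132 + j153)

Z_in ≈ 23.8 − j44.9 Ω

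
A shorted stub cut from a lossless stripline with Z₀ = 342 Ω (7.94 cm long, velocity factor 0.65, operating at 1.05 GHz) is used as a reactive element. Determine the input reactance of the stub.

X_in ≈ -167 Ω (capacitive)

λ = v/f = 0.65·c / 1.05 GHz = 0.186 m
βl = 2π·l/λ = 2π × 0.428 = 154°
tan(βl) = -0.49
For a shorted stub, Z_in = jZ_0·tan(βl)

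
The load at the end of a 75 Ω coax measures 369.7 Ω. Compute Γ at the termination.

Γ = (Z_L − Z_0)/(Z_L + Z_0) = (369.7 − 75)/(369.7 + 75) = 294.7/444.7

Γ = 0.663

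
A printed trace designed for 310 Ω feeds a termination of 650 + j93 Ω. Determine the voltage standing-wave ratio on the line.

VSWR ≈ 2.15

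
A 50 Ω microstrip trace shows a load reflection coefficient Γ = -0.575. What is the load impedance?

Z_L = Z_0·(1 + Γ)/(1 − Γ) = 50·(0.425)/(1.57)

Z_L ≈ 13.5 Ω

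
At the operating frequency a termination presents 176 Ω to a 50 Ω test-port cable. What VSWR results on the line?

VSWR ≈ 3.52

Γ = (176 − 50)/(176 + 50) = 0.558
VSWR = (1 + 0.558)/(1 − 0.558)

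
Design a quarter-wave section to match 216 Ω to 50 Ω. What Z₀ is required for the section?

Z_qwt ≈ 104 Ω

Z_qwt = √(Z_0·R_L) = √(50 × 216) = √10800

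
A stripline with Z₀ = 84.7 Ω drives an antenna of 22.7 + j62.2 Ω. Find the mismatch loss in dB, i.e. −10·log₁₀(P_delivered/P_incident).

Γ = (-62 + j62.2)/(107.4 + j62.2), |Γ| = 0.708
|Γ|² = 0.501, so P_del/P_inc = 1 − |Γ|² = 0.499
ML = −10·log₁₀(1 − |Γ|²)

mismatch loss ≈ 3.02 dB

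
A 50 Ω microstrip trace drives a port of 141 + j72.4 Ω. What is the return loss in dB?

Γ = (91 + j72.4)/(191 + j72.4), |Γ| = 0.569
RL = −20·log₁₀|Γ| = −20·log₁₀(0.569)

RL ≈ 4.89 dB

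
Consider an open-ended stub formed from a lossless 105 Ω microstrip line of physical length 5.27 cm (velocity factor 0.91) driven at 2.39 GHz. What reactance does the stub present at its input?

λ = v/f = 0.91·c / 2.39 GHz = 0.114 m
βl = 2π·l/λ = 2π × 0.461 = 166°
tan(βl) = -0.248
For an open-ended stub, Z_in = −jZ_0·cot(βl) = −jZ_0/tan(βl)

X_in ≈ 424 Ω (inductive)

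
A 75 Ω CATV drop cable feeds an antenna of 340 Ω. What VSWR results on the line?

VSWR ≈ 4.53

For a purely resistive load, VSWR = R_L/Z_0 or Z_0/R_L (whichever > 1) = 340/75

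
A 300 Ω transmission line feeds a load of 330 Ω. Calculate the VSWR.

Γ = (330 − 300)/(330 + 300) = 0.0476
VSWR = (1 + 0.0476)/(1 − 0.0476)

VSWR ≈ 1.1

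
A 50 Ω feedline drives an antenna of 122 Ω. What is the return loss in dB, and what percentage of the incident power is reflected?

RL ≈ 7.56 dB; 17.5% of incident power reflected

Γ = (122 − 50)/(122 + 50) = 0.419
RL = −20·log₁₀(0.419) = 7.56 dB
P_refl/P_inc = |Γ|² = 0.175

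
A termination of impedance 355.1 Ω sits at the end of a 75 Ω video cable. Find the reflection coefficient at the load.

Γ = 0.651

Γ = (Z_L − Z_0)/(Z_L + Z_0) = (355.1 − 75)/(355.1 + 75) = 280.1/430.1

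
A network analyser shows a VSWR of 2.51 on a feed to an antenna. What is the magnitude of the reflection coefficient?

|Γ| = (S − 1)/(S + 1) = (2.51 − 1)/(2.51 + 1) = 1.51/3.51

|Γ| ≈ 0.43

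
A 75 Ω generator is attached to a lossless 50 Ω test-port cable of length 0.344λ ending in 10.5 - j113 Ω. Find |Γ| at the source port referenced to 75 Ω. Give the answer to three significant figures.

|Γ| ≈ 0.927

βl = 2π × 0.344 = 124°
tan(βl) = -1.49
Z_in = Z_0·(Z_L + jZ_0·tanβl)/(Z_0 + jZ_L·tanβl) = 5.92 + j78.3 Ω
Γ_s = (Z_in − Z_s)/(Z_in + Z_s) = (-69.1 + j78.3)/(80.9 + j78.3), |Γ_s| = 0.927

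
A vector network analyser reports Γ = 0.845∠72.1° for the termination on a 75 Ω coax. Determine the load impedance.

Z_L ≈ 18 + j101 Ω

Z_L = Z_0·(1 + Γ)/(1 − Γ) = 75·(1.26 + j0.804)/(0.74 − j0.804)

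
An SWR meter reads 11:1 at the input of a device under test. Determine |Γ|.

|Γ| ≈ 0.833

|Γ| = (S − 1)/(S + 1) = (11 − 1)/(11 + 1) = 10/12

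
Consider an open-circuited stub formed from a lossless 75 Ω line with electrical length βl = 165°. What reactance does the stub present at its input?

tan(βl) = -0.268
For an open-circuited stub, Z_in = −jZ_0·cot(βl) = −jZ_0/tan(βl)

X_in ≈ 280 Ω (inductive)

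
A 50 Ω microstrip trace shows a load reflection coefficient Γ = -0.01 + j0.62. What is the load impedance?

Z_L ≈ 21.9 + j44.1 Ω

Z_L = Z_0·(1 + Γ)/(1 − Γ) = 50·(0.99 + j0.62)/(1.01 − j0.62)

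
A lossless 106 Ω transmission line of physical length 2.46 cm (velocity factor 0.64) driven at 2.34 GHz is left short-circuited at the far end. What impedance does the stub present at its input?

λ = v/f = 0.64·c / 2.34 GHz = 0.0821 m
βl = 2π·l/λ = 2π × 0.3 = 108°
tan(βl) = -3.09
For a short-circuited stub, Z_in = jZ_0·tan(βl)

Z_in ≈ −j328 Ω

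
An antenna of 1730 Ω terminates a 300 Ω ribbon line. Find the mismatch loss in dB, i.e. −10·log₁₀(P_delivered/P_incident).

mismatch loss ≈ 2.98 dB

Γ = (1730 − 300)/(1730 + 300) = 0.704
|Γ|² = 0.496, so P_del/P_inc = 1 − |Γ|² = 0.504
ML = −10·log₁₀(1 − |Γ|²)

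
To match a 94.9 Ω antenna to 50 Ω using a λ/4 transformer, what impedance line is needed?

Z_qwt ≈ 68.9 Ω

Z_qwt = √(Z_0·R_L) = √(50 × 94.9) = √4745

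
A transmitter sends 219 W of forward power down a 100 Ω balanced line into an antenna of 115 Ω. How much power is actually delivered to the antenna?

Γ = (115 − 100)/(115 + 100) = 0.0698
|Γ|² = 0.00487
P_refl = |Γ|²·P_inc = 1.07 W, P_del = (1 − |Γ|²)·P_inc = 218 W

P_delivered ≈ 218 W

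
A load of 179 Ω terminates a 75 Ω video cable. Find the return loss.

Γ = (179 − 75)/(179 + 75) = 0.409
RL = −20·log₁₀|Γ| = −20·log₁₀(0.409)

RL ≈ 7.76 dB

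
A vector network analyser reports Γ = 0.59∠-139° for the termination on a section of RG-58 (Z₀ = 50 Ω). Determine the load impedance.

Z_L = Z_0·(1 + Γ)/(1 − Γ) = 50·(0.555 − j0.387)/(1.45 + j0.387)

Z_L ≈ 14.6 − j17.3 Ω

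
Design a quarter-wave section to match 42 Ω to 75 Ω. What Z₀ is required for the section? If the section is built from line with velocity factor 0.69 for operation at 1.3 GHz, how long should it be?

Z_qwt ≈ 56.1 Ω; length ≈ 3.98 cm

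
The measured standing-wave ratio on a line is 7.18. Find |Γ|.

|Γ| ≈ 0.756

|Γ| = (S − 1)/(S + 1) = (7.18 − 1)/(7.18 + 1) = 6.18/8.18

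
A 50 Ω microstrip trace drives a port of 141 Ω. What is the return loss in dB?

Γ = (141 − 50)/(141 + 50) = 0.476
RL = −20·log₁₀|Γ| = −20·log₁₀(0.476)

RL ≈ 6.44 dB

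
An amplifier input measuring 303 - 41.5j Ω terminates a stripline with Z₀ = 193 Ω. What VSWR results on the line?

VSWR ≈ 1.62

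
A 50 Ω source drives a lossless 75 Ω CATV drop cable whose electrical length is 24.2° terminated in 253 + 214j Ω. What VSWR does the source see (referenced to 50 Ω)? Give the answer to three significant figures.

VSWR ≈ 8.52

tan(βl) = 0.449
Z_in = Z_0·(Z_L + jZ_0·tanβl)/(Z_0 + jZ_L·tanβl) = 128 − j191 Ω
Γ_s = (Z_in − Z_s)/(Z_in + Z_s) = (77.9 − j191)/(178 − j191), |Γ_s| = 0.79
VSWR = (1 + |Γ_s|)/(1 − |Γ_s|)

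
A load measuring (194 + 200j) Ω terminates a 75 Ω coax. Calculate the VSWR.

Γ = (Z_L − Z_0)/(Z_L + Z_0) = (119 + j200)/(269 + j200)
|Γ| = 233/335 = 0.694
VSWR = (1 + |Γ|)/(1 − |Γ|) = 1.69/0.306

VSWR ≈ 5.54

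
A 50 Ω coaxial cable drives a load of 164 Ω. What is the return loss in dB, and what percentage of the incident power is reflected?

Γ = (164 − 50)/(164 + 50) = 0.533
RL = −20·log₁₀(0.533) = 5.47 dB
P_refl/P_inc = |Γ|² = 0.284

RL ≈ 5.47 dB; 28.4% of incident power reflected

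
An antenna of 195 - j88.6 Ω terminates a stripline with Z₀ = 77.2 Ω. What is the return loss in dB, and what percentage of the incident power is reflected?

RL ≈ 5.77 dB; 26.5% of incident power reflected

Γ = (117.8 − j88.6)/(272.2 − j88.6), |Γ| = 0.515
RL = −20·log₁₀(0.515) = 5.77 dB
P_refl/P_inc = |Γ|² = 0.265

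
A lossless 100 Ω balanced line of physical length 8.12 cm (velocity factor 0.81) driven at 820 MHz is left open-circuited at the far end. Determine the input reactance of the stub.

X_in ≈ 15.2 Ω (inductive)

λ = v/f = 0.81·c / 820 MHz = 0.296 m
βl = 2π·l/λ = 2π × 0.274 = 98.6°
tan(βl) = -6.58
For an open-circuited stub, Z_in = −jZ_0·cot(βl) = −jZ_0/tan(βl)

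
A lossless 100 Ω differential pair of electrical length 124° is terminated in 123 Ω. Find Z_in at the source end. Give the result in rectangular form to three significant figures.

Z_in ≈ 90.9 + j17.6 Ω

tan(βl) = tan(124°) = -1.48
Z_in = Z_0·(Z_L + jZ_0·tanβl)/(Z_0 + jZ_L·tanβl)
     = 100·(123 − j148)/(100 − j182)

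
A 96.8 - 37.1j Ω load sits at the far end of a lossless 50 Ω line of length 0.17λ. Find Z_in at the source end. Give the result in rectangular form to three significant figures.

Z_in ≈ 23.3 − j12 Ω

βl = 2π × 0.17 = 61.2°
tan(βl) = tan(61.2°) = 1.82
Z_in = Z_0·(Z_L + jZ_0·tanβl)/(Z_0 + jZ_L·tanβl)
     = 50·(96.8 + j53.8)/(117 + j176)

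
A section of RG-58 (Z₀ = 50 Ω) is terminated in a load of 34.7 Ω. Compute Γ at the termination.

Γ = -0.181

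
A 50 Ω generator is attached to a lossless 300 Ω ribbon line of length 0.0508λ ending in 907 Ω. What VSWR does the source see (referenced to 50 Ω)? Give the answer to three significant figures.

βl = 2π × 0.0508 = 18.3°
tan(βl) = 0.33
Z_in = Z_0·(Z_L + jZ_0·tanβl)/(Z_0 + jZ_L·tanβl) = 503 − j404 Ω
Γ_s = (Z_in − Z_s)/(Z_in + Z_s) = (453 − j404)/(553 − j404), |Γ_s| = 0.886
VSWR = (1 + |Γ_s|)/(1 − |Γ_s|)

VSWR ≈ 16.6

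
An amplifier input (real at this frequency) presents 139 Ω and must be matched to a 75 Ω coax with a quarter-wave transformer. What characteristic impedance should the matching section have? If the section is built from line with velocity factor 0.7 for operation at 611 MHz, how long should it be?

Z_qwt = √(Z_0·R_L) = √(75 × 139) = √10420
λ = 0.7·c/f = 0.344 m, so l = λ/4 = 0.0859 m

Z_qwt ≈ 102 Ω; length ≈ 8.59 cm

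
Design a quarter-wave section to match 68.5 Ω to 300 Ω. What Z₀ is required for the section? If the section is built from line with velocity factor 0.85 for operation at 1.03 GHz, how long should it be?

Z_qwt ≈ 143 Ω; length ≈ 6.19 cm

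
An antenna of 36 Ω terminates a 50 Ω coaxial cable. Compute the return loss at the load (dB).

RL ≈ 15.8 dB

Γ = (36 − 50)/(36 + 50) = -0.163
RL = −20·log₁₀|Γ| = −20·log₁₀(0.163)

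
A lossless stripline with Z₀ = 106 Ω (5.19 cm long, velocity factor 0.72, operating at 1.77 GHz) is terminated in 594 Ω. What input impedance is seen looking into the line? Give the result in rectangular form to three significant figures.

λ = v/f = 0.72·c / 1.77 GHz = 0.122 m
βl = 2π·l/λ = 2π × 0.425 = 153°
tan(βl) = tan(153°) = -0.507
Z_in = Z_0·(Z_L + jZ_0·tanβl)/(Z_0 + jZ_L·tanβl)
     = 106·(594 − j53.8)/(106 − j301)

Z_in ≈ 82.3 + j180 Ω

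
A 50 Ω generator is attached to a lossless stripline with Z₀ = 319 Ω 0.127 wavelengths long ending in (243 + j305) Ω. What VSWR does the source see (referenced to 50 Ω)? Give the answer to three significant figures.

VSWR ≈ 18.4

βl = 2π × 0.127 = 45.7°
tan(βl) = 1.03
Z_in = Z_0·(Z_L + jZ_0·tanβl)/(Z_0 + jZ_L·tanβl) = 816 − j291 Ω
Γ_s = (Z_in − Z_s)/(Z_in + Z_s) = (766 − j291)/(866 − j291), |Γ_s| = 0.897
VSWR = (1 + |Γ_s|)/(1 − |Γ_s|)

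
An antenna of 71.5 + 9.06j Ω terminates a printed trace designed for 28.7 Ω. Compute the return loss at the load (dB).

RL ≈ 7.23 dB

Γ = (42.8 + j9.06)/(100.2 + j9.06), |Γ| = 0.435
RL = −20·log₁₀|Γ| = −20·log₁₀(0.435)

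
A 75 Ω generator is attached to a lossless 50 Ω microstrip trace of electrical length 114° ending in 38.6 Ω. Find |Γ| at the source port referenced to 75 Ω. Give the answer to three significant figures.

tan(βl) = -2.25
Z_in = Z_0·(Z_L + jZ_0·tanβl)/(Z_0 + jZ_L·tanβl) = 58.2 − j11.3 Ω
Γ_s = (Z_in − Z_s)/(Z_in + Z_s) = (-16.8 − j11.3)/(133 − j11.3), |Γ_s| = 0.151

|Γ| ≈ 0.151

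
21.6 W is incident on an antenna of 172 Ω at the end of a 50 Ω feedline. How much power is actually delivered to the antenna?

Γ = (172 − 50)/(172 + 50) = 0.55
|Γ|² = 0.302
P_refl = |Γ|²·P_inc = 6.52 W, P_del = (1 − |Γ|²)·P_inc = 15.1 W

P_delivered ≈ 15.1 W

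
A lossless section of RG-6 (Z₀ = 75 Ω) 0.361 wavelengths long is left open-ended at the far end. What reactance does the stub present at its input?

βl = 2π × 0.361 = 130°
tan(βl) = -1.19
For an open-ended stub, Z_in = −jZ_0·cot(βl) = −jZ_0/tan(βl)

X_in ≈ 62.8 Ω (inductive)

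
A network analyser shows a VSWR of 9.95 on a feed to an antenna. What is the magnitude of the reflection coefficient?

|Γ| = (S − 1)/(S + 1) = (9.95 − 1)/(9.95 + 1) = 8.95/10.9

|Γ| ≈ 0.817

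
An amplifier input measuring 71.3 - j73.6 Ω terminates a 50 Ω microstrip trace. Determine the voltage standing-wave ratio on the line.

Γ = (Z_L − Z_0)/(Z_L + Z_0) = (21.3 − j73.6)/(121.3 − j73.6)
|Γ| = 76.6/142 = 0.54
VSWR = (1 + |Γ|)/(1 − |Γ|) = 1.54/0.46

VSWR ≈ 3.35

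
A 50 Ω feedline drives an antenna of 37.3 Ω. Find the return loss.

Γ = (37.3 − 50)/(37.3 + 50) = -0.145
RL = −20·log₁₀|Γ| = −20·log₁₀(0.145)

RL ≈ 16.7 dB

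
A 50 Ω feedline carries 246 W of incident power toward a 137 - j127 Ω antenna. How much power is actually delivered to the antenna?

|Γ| = |(87 − j127)/(187 − j127)| = 0.681
|Γ|² = 0.464
P_refl = |Γ|²·P_inc = 114 W, P_del = (1 − |Γ|²)·P_inc = 132 W

P_delivered ≈ 132 W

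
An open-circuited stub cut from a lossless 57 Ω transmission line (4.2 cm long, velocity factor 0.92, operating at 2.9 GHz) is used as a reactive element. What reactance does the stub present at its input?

λ = v/f = 0.92·c / 2.9 GHz = 0.0952 m
βl = 2π·l/λ = 2π × 0.441 = 159°
tan(βl) = -0.386
For an open-circuited stub, Z_in = −jZ_0·cot(βl) = −jZ_0/tan(βl)

X_in ≈ 147 Ω (inductive)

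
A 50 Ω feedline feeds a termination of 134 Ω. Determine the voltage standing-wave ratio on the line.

VSWR ≈ 2.68

Γ = (134 − 50)/(134 + 50) = 0.457
VSWR = (1 + 0.457)/(1 − 0.457)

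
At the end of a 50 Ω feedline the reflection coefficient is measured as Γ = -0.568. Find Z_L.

Z_L ≈ 13.8 Ω

Z_L = Z_0·(1 + Γ)/(1 − Γ) = 50·(0.432)/(1.57)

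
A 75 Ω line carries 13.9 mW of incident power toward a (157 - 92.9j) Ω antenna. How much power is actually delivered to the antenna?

|Γ| = |(82 − j92.9)/(232 − j92.9)| = 0.496
|Γ|² = 0.246
P_refl = |Γ|²·P_inc = 3.42 mW, P_del = (1 − |Γ|²)·P_inc = 10.5 mW

P_delivered ≈ 10.5 mW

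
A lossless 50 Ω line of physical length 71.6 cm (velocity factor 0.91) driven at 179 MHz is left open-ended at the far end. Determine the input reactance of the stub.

X_in ≈ 257 Ω (inductive)

λ = v/f = 0.91·c / 179 MHz = 1.53 m
βl = 2π·l/λ = 2π × 0.469 = 169°
tan(βl) = -0.194
For an open-ended stub, Z_in = −jZ_0·cot(βl) = −jZ_0/tan(βl)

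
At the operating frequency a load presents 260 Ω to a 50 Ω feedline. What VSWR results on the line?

VSWR ≈ 5.2

Γ = (260 − 50)/(260 + 50) = 0.677
VSWR = (1 + 0.677)/(1 − 0.677)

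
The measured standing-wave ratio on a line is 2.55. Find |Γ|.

|Γ| ≈ 0.437

|Γ| = (S − 1)/(S + 1) = (2.55 − 1)/(2.55 + 1) = 1.55/3.55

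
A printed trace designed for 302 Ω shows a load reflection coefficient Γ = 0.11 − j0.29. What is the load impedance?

Z_L ≈ 312 − j200 Ω

Z_L = Z_0·(1 + Γ)/(1 − Γ) = 302·(1.11 − j0.29)/(0.89 + j0.29)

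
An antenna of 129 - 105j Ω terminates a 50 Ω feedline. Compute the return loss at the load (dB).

RL ≈ 3.97 dB

Γ = (79 − j105)/(179 − j105), |Γ| = 0.633
RL = −20·log₁₀|Γ| = −20·log₁₀(0.633)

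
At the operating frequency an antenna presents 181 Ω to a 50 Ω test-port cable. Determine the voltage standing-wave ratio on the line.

Γ = (181 − 50)/(181 + 50) = 0.567
VSWR = (1 + 0.567)/(1 − 0.567)

VSWR ≈ 3.62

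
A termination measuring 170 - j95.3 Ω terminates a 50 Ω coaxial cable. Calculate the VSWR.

Γ = (Z_L − Z_0)/(Z_L + Z_0) = (120 − j95.3)/(220 − j95.3)
|Γ| = 153/240 = 0.639
VSWR = (1 + |Γ|)/(1 − |Γ|) = 1.64/0.361

VSWR ≈ 4.54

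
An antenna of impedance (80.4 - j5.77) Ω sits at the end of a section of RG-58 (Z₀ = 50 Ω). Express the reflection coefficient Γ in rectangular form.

Γ ≈ 0.235 − j0.0339

Γ = (Z_L − Z_0)/(Z_L + Z_0) = (30.4 − j5.77)/(130.4 − j5.77)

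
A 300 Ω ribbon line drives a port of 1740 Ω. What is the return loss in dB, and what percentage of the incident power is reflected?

Γ = (1740 − 300)/(1740 + 300) = 0.706
RL = −20·log₁₀(0.706) = 3.03 dB
P_refl/P_inc = |Γ|² = 0.498

RL ≈ 3.03 dB; 49.8% of incident power reflected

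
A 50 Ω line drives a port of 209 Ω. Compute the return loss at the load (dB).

RL ≈ 4.24 dB

Γ = (209 − 50)/(209 + 50) = 0.614
RL = −20·log₁₀|Γ| = −20·log₁₀(0.614)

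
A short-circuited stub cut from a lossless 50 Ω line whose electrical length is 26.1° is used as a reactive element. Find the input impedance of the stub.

Z_in ≈ +j24.5 Ω

tan(βl) = 0.49
For a short-circuited stub, Z_in = jZ_0·tan(βl)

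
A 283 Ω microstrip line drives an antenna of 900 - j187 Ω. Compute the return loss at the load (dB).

RL ≈ 5.38 dB

Γ = (617 − j187)/(1183 − j187), |Γ| = 0.538
RL = −20·log₁₀|Γ| = −20·log₁₀(0.538)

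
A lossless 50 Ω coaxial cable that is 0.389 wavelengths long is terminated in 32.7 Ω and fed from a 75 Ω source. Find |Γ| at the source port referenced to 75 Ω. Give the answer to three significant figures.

βl = 2π × 0.389 = 140°
tan(βl) = -0.838
Z_in = Z_0·(Z_L + jZ_0·tanβl)/(Z_0 + jZ_L·tanβl) = 42.8 − j18.4 Ω
Γ_s = (Z_in − Z_s)/(Z_in + Z_s) = (-32.2 − j18.4)/(118 − j18.4), |Γ_s| = 0.311

|Γ| ≈ 0.311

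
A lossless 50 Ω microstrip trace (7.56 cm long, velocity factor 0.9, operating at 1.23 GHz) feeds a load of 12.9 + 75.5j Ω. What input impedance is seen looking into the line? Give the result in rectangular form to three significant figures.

Z_in ≈ 3.88 + j0.868 Ω

λ = v/f = 0.9·c / 1.23 GHz = 0.22 m
βl = 2π·l/λ = 2π × 0.344 = 124°
tan(βl) = tan(124°) = -1.48
Z_in = Z_0·(Z_L + jZ_0·tanβl)/(Z_0 + jZ_L·tanβl)
     = 50·(12.9 + j1.33)/(162 − j19.1)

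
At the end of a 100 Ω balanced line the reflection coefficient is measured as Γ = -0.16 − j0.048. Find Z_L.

Z_L ≈ 72.1 − j7.12 Ω

Z_L = Z_0·(1 + Γ)/(1 − Γ) = 100·(0.84 − j0.048)/(1.16 + j0.048)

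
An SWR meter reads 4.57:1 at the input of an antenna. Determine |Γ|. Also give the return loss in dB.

|Γ| ≈ 0.641; return loss ≈ 3.86 dB

|Γ| = (S − 1)/(S + 1) = (4.57 − 1)/(4.57 + 1) = 3.57/5.57
RL = −20·log₁₀|Γ| = −20·log₁₀(0.641)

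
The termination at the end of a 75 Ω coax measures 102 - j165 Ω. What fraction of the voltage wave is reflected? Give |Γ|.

|Γ| ≈ 0.691

Γ = (Z_L − Z_0)/(Z_L + Z_0) = (27 − j165)/(177 − j165)
|Γ| = 167/242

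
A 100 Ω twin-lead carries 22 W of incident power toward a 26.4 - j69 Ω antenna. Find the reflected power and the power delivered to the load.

|Γ| = |(-73.6 − j69)/(126.4 − j69)| = 0.701
|Γ|² = 0.491
P_refl = |Γ|²·P_inc = 10.8 W, P_del = (1 − |Γ|²)·P_inc = 11.2 W

P_reflected ≈ 10.8 W; P_delivered ≈ 11.2 W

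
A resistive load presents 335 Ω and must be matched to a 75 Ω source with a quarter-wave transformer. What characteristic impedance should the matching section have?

Z_qwt = √(Z_0·R_L) = √(75 × 335) = √25120

Z_qwt ≈ 159 Ω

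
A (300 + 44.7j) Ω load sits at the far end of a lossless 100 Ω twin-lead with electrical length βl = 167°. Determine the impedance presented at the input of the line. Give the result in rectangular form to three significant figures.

Z_in ≈ 186 + j137 Ω

tan(βl) = tan(167°) = -0.231
Z_in = Z_0·(Z_L + jZ_0·tanβl)/(Z_0 + jZ_L·tanβl)
     = 100·(300 + j21.6)/(110 − j69.3)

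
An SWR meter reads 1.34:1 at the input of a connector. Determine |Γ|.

|Γ| ≈ 0.145

|Γ| = (S − 1)/(S + 1) = (1.34 − 1)/(1.34 + 1) = 0.34/2.34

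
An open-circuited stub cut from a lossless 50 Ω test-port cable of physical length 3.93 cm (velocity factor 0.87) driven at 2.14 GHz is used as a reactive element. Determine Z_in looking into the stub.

Z_in ≈ +j24.4 Ω

λ = v/f = 0.87·c / 2.14 GHz = 0.122 m
βl = 2π·l/λ = 2π × 0.322 = 116°
tan(βl) = -2.05
For an open-circuited stub, Z_in = −jZ_0·cot(βl) = −jZ_0/tan(βl)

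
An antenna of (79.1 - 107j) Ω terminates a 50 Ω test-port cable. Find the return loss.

Γ = (29.1 − j107)/(129.1 − j107), |Γ| = 0.661
RL = −20·log₁₀|Γ| = −20·log₁₀(0.661)

RL ≈ 3.59 dB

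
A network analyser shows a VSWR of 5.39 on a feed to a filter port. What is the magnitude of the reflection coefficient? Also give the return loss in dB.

|Γ| = (S − 1)/(S + 1) = (5.39 − 1)/(5.39 + 1) = 4.39/6.39
RL = −20·log₁₀|Γ| = −20·log₁₀(0.687)

|Γ| ≈ 0.687; return loss ≈ 3.26 dB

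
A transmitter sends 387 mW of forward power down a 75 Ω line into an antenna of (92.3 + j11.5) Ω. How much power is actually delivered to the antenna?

|Γ| = |(17.3 + j11.5)/(167.3 + j11.5)| = 0.124
|Γ|² = 0.0153
P_refl = |Γ|²·P_inc = 5.94 mW, P_del = (1 − |Γ|²)·P_inc = 381 mW

P_delivered ≈ 381 mW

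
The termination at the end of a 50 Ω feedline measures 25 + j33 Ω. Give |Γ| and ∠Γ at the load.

Γ ≈ 0.505 ∠ 103°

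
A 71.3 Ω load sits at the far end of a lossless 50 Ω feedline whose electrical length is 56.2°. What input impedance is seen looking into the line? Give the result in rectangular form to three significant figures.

tan(βl) = tan(56.2°) = 1.49
Z_in = Z_0·(Z_L + jZ_0·tanβl)/(Z_0 + jZ_L·tanβl)
     = 50·(71.3 + j74.7)/(50 + j107)

Z_in ≈ 41.6 − j13.9 Ω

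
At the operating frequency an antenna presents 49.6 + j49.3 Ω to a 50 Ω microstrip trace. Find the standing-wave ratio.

VSWR ≈ 2.59

Γ = (Z_L − Z_0)/(Z_L + Z_0) = (-0.4 + j49.3)/(99.6 + j49.3)
|Γ| = 49.3/111 = 0.444
VSWR = (1 + |Γ|)/(1 − |Γ|) = 1.44/0.556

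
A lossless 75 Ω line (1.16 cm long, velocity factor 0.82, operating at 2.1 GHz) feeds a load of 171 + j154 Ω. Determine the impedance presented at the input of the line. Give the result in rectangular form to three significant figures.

Z_in ≈ 89.4 − j130 Ω

λ = v/f = 0.82·c / 2.1 GHz = 0.117 m
βl = 2π·l/λ = 2π × 0.099 = 35.6°
tan(βl) = tan(35.6°) = 0.717
Z_in = Z_0·(Z_L + jZ_0·tanβl)/(Z_0 + jZ_L·tanβl)
     = 75·(171 + j208)/(-35.5 + j123)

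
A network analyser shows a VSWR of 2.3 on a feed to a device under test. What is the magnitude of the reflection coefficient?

|Γ| ≈ 0.394

|Γ| = (S − 1)/(S + 1) = (2.3 − 1)/(2.3 + 1) = 1.3/3.3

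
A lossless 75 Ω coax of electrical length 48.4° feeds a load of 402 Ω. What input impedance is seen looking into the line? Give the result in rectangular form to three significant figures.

Z_in ≈ 24.4 − j62.6 Ω

tan(βl) = tan(48.4°) = 1.13
Z_in = Z_0·(Z_L + jZ_0·tanβl)/(Z_0 + jZ_L·tanβl)
     = 75·(402 + j84.5)/(75 + j453)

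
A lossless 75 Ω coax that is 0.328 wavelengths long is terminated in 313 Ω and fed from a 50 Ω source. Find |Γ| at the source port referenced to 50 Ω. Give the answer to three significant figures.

|Γ| ≈ 0.564

βl = 2π × 0.328 = 118°
tan(βl) = -1.87
Z_in = Z_0·(Z_L + jZ_0·tanβl)/(Z_0 + jZ_L·tanβl) = 22.7 + j37.1 Ω
Γ_s = (Z_in − Z_s)/(Z_in + Z_s) = (-27.3 + j37.1)/(72.7 + j37.1), |Γ_s| = 0.564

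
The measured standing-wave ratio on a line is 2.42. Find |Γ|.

|Γ| = (S − 1)/(S + 1) = (2.42 − 1)/(2.42 + 1) = 1.42/3.42

|Γ| ≈ 0.415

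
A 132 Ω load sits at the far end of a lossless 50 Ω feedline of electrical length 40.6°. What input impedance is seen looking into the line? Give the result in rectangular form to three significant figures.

tan(βl) = tan(40.6°) = 0.857
Z_in = Z_0·(Z_L + jZ_0·tanβl)/(Z_0 + jZ_L·tanβl)
     = 50·(132 + j42.9)/(50 + j113)

Z_in ≈ 37.4 − j41.8 Ω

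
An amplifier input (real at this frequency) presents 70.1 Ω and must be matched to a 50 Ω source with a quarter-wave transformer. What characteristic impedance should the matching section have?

Z_qwt ≈ 59.2 Ω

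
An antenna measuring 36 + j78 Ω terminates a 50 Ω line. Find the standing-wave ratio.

VSWR ≈ 5.3

Γ = (Z_L − Z_0)/(Z_L + Z_0) = (-14 + j78)/(86 + j78)
|Γ| = 79.2/116 = 0.683
VSWR = (1 + |Γ|)/(1 − |Γ|) = 1.68/0.317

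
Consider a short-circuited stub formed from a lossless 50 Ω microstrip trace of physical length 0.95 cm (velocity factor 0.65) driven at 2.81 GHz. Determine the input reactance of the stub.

λ = v/f = 0.65·c / 2.81 GHz = 0.0694 m
βl = 2π·l/λ = 2π × 0.137 = 49.3°
tan(βl) = 1.16
For a short-circuited stub, Z_in = jZ_0·tan(βl)

X_in ≈ 58.1 Ω (inductive)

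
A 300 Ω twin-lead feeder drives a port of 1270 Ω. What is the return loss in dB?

RL ≈ 4.18 dB

Γ = (1270 − 300)/(1270 + 300) = 0.618
RL = −20·log₁₀|Γ| = −20·log₁₀(0.618)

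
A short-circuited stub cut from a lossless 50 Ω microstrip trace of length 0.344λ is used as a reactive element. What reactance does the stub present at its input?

βl = 2π × 0.344 = 124°
tan(βl) = -1.49
For a short-circuited stub, Z_in = jZ_0·tan(βl)

X_in ≈ -74.6 Ω (capacitive)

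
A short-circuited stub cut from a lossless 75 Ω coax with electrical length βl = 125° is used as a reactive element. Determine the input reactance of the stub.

tan(βl) = -1.43
For a short-circuited stub, Z_in = jZ_0·tan(βl)

X_in ≈ -107 Ω (capacitive)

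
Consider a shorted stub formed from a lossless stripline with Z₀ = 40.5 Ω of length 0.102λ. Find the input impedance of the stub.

βl = 2π × 0.102 = 36.7°
tan(βl) = 0.746
For a shorted stub, Z_in = jZ_0·tan(βl)

Z_in ≈ +j30.2 Ω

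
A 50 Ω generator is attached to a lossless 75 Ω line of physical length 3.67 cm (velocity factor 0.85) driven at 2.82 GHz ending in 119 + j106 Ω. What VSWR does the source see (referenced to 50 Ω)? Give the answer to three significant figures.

λ = v/f = 0.85·c / 2.82 GHz = 0.0904 m
βl = 2π·l/λ = 2π × 0.406 = 146°
tan(βl) = -0.672
Z_in = Z_0·(Z_L + jZ_0·tanβl)/(Z_0 + jZ_L·tanβl) = 35 + j47.7 Ω
Γ_s = (Z_in − Z_s)/(Z_in + Z_s) = (-15 + j47.7)/(85 + j47.7), |Γ_s| = 0.513
VSWR = (1 + |Γ_s|)/(1 − |Γ_s|)

VSWR ≈ 3.11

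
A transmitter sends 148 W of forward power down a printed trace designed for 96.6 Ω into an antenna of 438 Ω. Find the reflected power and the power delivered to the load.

P_reflected ≈ 60.4 W; P_delivered ≈ 87.6 W

Γ = (438 − 96.6)/(438 + 96.6) = 0.639
|Γ|² = 0.408
P_refl = |Γ|²·P_inc = 60.4 W, P_del = (1 − |Γ|²)·P_inc = 87.6 W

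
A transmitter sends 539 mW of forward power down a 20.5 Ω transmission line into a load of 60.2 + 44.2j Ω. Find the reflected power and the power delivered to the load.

P_reflected ≈ 225 mW; P_delivered ≈ 314 mW

|Γ| = |(39.7 + j44.2)/(80.7 + j44.2)| = 0.646
|Γ|² = 0.417
P_refl = |Γ|²·P_inc = 225 mW, P_del = (1 − |Γ|²)·P_inc = 314 mW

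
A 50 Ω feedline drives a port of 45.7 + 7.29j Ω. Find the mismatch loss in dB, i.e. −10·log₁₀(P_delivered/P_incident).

mismatch loss ≈ 0.0339 dB

Γ = (-4.3 + j7.29)/(95.7 + j7.29), |Γ| = 0.0882
|Γ|² = 0.00778, so P_del/P_inc = 1 − |Γ|² = 0.992
ML = −10·log₁₀(1 − |Γ|²)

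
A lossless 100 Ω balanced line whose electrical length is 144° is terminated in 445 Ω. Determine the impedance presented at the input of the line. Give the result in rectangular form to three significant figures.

Z_in ≈ 59.4 + j119 Ω

tan(βl) = tan(144°) = -0.727
Z_in = Z_0·(Z_L + jZ_0·tanβl)/(Z_0 + jZ_L·tanβl)
     = 100·(445 − j72.7)/(100 − j323)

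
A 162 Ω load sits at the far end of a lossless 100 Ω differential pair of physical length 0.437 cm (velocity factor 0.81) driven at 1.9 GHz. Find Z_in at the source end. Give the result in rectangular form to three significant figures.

Z_in ≈ 151 − j31.5 Ω

λ = v/f = 0.81·c / 1.9 GHz = 0.128 m
βl = 2π·l/λ = 2π × 0.0342 = 12.3°
tan(βl) = tan(12.3°) = 0.218
Z_in = Z_0·(Z_L + jZ_0·tanβl)/(Z_0 + jZ_L·tanβl)
     = 100·(162 + j21.8)/(100 + j35.3)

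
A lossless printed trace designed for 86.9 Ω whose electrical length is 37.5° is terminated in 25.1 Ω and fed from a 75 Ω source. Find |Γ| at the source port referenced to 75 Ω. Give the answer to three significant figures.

tan(βl) = 0.767
Z_in = Z_0·(Z_L + jZ_0·tanβl)/(Z_0 + jZ_L·tanβl) = 38 + j58.3 Ω
Γ_s = (Z_in − Z_s)/(Z_in + Z_s) = (-37 + j58.3)/(113 + j58.3), |Γ_s| = 0.543

|Γ| ≈ 0.543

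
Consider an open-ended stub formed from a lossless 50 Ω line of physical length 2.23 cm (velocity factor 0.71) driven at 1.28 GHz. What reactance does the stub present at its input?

X_in ≈ -44.6 Ω (capacitive)

λ = v/f = 0.71·c / 1.28 GHz = 0.166 m
βl = 2π·l/λ = 2π × 0.134 = 48.2°
tan(βl) = 1.12
For an open-ended stub, Z_in = −jZ_0·cot(βl) = −jZ_0/tan(βl)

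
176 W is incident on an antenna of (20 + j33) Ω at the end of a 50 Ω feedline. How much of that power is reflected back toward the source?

|Γ| = |(-30 + j33)/(70 + j33)| = 0.576
|Γ|² = 0.332
P_refl = |Γ|²·P_inc = 58.5 W, P_del = (1 − |Γ|²)·P_inc = 118 W

P_reflected ≈ 58.5 W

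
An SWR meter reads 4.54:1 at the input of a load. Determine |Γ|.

|Γ| = (S − 1)/(S + 1) = (4.54 − 1)/(4.54 + 1) = 3.54/5.54

|Γ| ≈ 0.639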